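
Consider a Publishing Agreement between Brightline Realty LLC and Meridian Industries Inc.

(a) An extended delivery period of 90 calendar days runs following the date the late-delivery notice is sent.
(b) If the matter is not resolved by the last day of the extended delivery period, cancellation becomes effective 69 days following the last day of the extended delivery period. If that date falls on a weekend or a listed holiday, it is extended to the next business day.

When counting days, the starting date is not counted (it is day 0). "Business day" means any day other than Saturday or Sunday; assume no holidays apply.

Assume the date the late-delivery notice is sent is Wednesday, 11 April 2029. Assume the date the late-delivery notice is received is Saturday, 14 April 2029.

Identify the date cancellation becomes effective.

17 September 2029

The last day of the extended delivery period: 90 calendar days after 11 April 2029 is 10 July 2029.
The date cancellation becomes effective: 10 July 2029 + 69 days = 17 September 2029. 17 September 2029 is a Monday, so no roll-forward applies.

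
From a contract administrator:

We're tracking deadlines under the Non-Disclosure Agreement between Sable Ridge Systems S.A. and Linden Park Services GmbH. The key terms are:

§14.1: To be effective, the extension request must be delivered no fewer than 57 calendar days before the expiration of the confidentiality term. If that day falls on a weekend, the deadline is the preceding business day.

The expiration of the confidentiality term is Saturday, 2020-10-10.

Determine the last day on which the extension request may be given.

2020-10-10 minus 57 days is 2020-08-14. That is a Friday, so no adjustment is needed.

2020-08-14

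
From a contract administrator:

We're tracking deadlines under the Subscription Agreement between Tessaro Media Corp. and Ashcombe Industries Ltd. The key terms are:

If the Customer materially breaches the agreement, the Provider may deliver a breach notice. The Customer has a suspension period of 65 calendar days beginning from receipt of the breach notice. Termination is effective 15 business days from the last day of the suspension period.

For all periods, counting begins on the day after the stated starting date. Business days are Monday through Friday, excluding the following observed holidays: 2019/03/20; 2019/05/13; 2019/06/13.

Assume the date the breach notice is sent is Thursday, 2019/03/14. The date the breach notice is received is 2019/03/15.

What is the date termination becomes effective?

2019/06/07

The last day of the suspension period: 65 calendar days after 2019/03/15 is 2019/05/19.
From Sunday, 2019/05/19, 15 business days (May 20, May 21, May 22, May 23, …, Jun 5, Jun 6, Jun 7, skipping weekends) brings us to Friday, 2019/06/07, which is the date termination becomes effective.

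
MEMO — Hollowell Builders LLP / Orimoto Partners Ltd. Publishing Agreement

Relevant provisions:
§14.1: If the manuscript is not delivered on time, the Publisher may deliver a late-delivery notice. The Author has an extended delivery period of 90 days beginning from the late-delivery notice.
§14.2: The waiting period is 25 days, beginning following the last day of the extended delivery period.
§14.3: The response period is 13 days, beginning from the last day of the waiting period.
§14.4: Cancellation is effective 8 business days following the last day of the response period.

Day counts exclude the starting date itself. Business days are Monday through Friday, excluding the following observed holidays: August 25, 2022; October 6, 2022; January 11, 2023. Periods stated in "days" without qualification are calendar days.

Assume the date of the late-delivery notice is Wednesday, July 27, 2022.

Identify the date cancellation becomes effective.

The last day of the extended delivery period: 90 calendar days after July 27, 2022 is October 25, 2022.
The last day of the waiting period: October 25, 2022 + 25 days = November 19, 2022.
Adding 13 calendar days to November 19, 2022 gives December 2, 2022, which is the last day of the response period.
The date cancellation becomes effective: 8 business days after Friday, December 2, 2022, skipping weekends — Dec 5, Dec 6, Dec 7, Dec 8, Dec 9, Dec 12, Dec 13, Dec 14 — lands on Wednesday, December 14, 2022.

December 14, 2022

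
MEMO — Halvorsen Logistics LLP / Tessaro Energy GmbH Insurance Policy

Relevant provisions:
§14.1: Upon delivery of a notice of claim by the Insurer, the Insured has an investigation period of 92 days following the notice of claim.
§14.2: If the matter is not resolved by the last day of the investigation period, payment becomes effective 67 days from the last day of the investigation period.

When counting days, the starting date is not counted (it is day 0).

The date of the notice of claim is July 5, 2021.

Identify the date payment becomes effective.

December 11, 2021

The last day of the investigation period: 92 calendar days after July 5, 2021 is October 5, 2021.
Adding 67 calendar days to October 5, 2021 gives December 11, 2021, which is the date payment becomes effective.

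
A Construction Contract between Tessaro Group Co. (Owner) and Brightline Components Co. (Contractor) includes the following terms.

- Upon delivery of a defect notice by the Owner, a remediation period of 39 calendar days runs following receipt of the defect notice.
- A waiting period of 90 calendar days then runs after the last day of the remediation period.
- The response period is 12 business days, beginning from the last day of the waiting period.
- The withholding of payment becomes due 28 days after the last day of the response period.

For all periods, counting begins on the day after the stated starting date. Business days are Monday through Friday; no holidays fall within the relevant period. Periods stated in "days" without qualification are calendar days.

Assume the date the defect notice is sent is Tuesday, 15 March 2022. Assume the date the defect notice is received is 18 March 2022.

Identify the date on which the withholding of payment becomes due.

7 September 2022

The last day of the remediation period: 18 March 2022 + 39 days = 26 April 2022.
The last day of the waiting period: 26 April 2022 + 90 days = 25 July 2022.
The last day of the response period: 12 business days after Monday, 25 July 2022, skipping weekends — Jul 26, Jul 27, Jul 28, Jul 29, …, Aug 8, Aug 9, Aug 10 — lands on Wednesday, 10 August 2022.
The date on which the withholding of payment becomes due: 10 August 2022 + 28 days = 7 September 2022.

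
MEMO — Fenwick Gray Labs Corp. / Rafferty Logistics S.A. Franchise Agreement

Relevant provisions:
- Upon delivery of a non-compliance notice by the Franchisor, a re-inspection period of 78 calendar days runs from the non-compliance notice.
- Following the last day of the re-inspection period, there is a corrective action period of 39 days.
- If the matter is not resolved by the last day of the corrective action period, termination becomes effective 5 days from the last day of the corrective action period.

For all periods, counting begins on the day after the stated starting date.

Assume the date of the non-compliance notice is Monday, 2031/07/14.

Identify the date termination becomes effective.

2031/11/13

The last day of the re-inspection period: 2031/07/14 + 78 days = 2031/09/30.
Adding 39 calendar days to 2031/09/30 gives 2031/11/08, which is the last day of the corrective action period.
The date termination becomes effective: 2031/11/08 + 5 days = 2031/11/13.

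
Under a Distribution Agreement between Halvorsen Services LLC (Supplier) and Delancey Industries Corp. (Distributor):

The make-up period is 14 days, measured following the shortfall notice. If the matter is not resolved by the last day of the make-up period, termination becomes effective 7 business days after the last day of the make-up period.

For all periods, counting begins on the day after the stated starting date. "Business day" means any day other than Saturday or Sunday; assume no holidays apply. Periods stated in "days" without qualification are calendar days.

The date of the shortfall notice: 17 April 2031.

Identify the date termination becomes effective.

12 May 2031

The last day of the make-up period: 17 April 2031 + 14 days = 1 May 2031.
The date termination becomes effective: counting 7 business days from Thursday, 1 May 2031 (May 2, May 5, May 6, May 7, May 8, May 9, May 12, skipping weekends) reaches Monday, 12 May 2031.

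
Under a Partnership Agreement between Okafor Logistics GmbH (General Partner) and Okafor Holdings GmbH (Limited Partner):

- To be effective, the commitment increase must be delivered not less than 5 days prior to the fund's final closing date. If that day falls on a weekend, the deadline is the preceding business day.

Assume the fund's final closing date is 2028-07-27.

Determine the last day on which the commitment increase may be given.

Counting back 5 calendar days from 2028-07-27 gives 2028-07-22. That is a Saturday, so the deadline moves back to Friday, 2028-07-21.

2028-07-21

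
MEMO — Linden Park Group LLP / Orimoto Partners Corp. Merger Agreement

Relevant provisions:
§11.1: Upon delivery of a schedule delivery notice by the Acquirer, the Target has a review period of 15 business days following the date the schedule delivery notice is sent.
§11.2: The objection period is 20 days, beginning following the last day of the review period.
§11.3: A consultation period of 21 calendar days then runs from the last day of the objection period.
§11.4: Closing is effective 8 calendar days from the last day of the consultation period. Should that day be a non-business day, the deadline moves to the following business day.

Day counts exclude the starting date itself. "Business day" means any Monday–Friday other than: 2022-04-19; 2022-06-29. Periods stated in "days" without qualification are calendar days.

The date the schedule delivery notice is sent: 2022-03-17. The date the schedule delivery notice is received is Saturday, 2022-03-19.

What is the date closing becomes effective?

2022-05-26

From Thursday, 2022-03-17, 15 business days (Mar 18, Mar 21, Mar 22, Mar 23, …, Apr 5, Apr 6, Apr 7, skipping weekends) brings us to Thursday, 2022-04-07, which is the last day of the review period.
Adding 20 calendar days to 2022-04-07 gives 2022-04-27, which is the last day of the objection period.
The last day of the consultation period: 21 calendar days after 2022-04-27 is 2022-05-18.
The date closing becomes effective: 2022-05-18 + 8 days = 2022-05-26. 2022-05-26 is a Thursday and is not a listed holiday, so no roll-forward applies.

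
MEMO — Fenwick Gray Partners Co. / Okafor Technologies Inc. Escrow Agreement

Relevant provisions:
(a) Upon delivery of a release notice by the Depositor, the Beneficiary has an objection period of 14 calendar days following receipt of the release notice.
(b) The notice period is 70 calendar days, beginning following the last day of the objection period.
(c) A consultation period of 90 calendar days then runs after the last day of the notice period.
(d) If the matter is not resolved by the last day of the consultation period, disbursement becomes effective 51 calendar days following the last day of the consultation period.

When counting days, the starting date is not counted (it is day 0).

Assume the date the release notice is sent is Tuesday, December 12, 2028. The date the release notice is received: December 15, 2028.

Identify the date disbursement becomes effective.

July 28, 2029

The last day of the objection period: 14 calendar days after December 15, 2028 is December 29, 2028.
The last day of the notice period: December 29, 2028 + 70 days = March 9, 2029.
The last day of the consultation period: 90 calendar days after March 9, 2029 is June 7, 2029.
The date disbursement becomes effective: 51 calendar days after June 7, 2029 is July 28, 2029.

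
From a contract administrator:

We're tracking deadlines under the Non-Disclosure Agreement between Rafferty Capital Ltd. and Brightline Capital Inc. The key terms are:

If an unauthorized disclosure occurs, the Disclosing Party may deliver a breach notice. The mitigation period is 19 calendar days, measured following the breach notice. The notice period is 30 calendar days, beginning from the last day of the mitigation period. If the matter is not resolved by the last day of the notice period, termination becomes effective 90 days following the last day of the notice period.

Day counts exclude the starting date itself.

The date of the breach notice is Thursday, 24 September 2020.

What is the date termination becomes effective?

The last day of the mitigation period: 24 September 2020 + 19 days = 13 October 2020.
The last day of the notice period: 30 calendar days after 13 October 2020 is 12 November 2020.
The date termination becomes effective: 90 calendar days after 12 November 2020 is 10 February 2021.

10 February 2021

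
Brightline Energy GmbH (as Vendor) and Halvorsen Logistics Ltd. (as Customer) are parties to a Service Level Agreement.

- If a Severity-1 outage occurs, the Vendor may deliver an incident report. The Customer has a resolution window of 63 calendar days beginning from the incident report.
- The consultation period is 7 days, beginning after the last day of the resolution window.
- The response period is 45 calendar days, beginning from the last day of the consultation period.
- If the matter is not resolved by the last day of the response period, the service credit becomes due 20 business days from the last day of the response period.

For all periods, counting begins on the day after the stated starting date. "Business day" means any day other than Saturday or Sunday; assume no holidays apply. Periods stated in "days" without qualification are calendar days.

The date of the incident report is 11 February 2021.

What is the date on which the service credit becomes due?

2 July 2021

Adding 63 calendar days to 11 February 2021 gives 15 April 2021, which is the last day of the resolution window.
The last day of the consultation period: 15 April 2021 + 7 days = 22 April 2021.
Adding 45 calendar days to 22 April 2021 gives 6 June 2021, which is the last day of the response period.
The date on which the service credit becomes due: counting 20 business days from Sunday, 6 June 2021 (Jun 7, Jun 8, Jun 9, Jun 10, …, Jun 30, Jul 1, Jul 2, skipping weekends) reaches Friday, 2 July 2021.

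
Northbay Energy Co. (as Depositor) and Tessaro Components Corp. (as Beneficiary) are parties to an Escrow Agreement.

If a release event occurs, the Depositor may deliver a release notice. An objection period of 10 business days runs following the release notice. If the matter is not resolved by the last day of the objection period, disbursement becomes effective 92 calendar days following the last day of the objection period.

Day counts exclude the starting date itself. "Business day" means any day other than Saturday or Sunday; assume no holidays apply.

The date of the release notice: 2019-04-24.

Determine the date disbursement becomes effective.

From Wednesday, 2019-04-24, 10 business days (Apr 25, Apr 26, Apr 29, Apr 30, May 1, May 2, May 3, May 6, May 7, May 8, skipping weekends) brings us to Wednesday, 2019-05-08, which is the last day of the objection period.
Adding 92 calendar days to 2019-05-08 gives 2019-08-08, which is the date disbursement becomes effective.

2019-08-08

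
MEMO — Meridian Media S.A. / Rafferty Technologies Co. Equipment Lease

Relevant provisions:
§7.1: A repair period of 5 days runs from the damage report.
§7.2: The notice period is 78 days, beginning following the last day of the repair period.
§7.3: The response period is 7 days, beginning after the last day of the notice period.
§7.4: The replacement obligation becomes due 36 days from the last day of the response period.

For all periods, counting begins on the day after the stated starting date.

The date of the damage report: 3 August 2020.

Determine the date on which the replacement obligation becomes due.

Adding 5 calendar days to 3 August 2020 gives 8 August 2020, which is the last day of the repair period.
The last day of the notice period: 78 calendar days after 8 August 2020 is 25 October 2020.
Adding 7 calendar days to 25 October 2020 gives 1 November 2020, which is the last day of the response period.
Adding 36 calendar days to 1 November 2020 gives 7 December 2020, which is the date on which the replacement obligation becomes due.

7 December 2020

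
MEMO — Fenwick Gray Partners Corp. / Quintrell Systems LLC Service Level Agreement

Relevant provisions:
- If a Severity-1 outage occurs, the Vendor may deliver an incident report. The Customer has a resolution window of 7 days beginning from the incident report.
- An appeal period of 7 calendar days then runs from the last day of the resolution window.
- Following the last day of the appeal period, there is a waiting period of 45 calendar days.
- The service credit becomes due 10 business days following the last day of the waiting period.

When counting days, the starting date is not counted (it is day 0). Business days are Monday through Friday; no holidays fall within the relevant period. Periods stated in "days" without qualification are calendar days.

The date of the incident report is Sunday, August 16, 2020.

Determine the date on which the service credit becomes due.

October 28, 2020

The last day of the resolution window: 7 calendar days after August 16, 2020 is August 23, 2020.
Adding 7 calendar days to August 23, 2020 gives August 30, 2020, which is the last day of the appeal period.
The last day of the waiting period: August 30, 2020 + 45 days = October 14, 2020.
The date on which the service credit becomes due: 10 business days after Wednesday, October 14, 2020, skipping weekends — Oct 15, Oct 16, Oct 19, Oct 20, Oct 21, Oct 22, Oct 23, Oct 26, Oct 27, Oct 28 — lands on Wednesday, October 28, 2020.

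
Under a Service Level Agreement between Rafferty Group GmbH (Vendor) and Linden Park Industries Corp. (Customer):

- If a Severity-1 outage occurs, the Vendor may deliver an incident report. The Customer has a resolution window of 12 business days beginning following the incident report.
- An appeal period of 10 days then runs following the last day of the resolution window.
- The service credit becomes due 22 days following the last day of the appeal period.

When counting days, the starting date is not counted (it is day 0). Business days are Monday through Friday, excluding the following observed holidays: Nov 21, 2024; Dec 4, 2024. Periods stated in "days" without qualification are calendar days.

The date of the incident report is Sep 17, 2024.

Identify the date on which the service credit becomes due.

Nov 4, 2024

The last day of the resolution window: 12 business days after Tuesday, Sep 17, 2024, skipping weekends — Sep 18, Sep 19, Sep 20, Sep 23, …, Oct 1, Oct 2, Oct 3 — lands on Thursday, Oct 3, 2024.
The last day of the appeal period: Oct 3, 2024 + 10 days = Oct 13, 2024.
The date on which the service credit becomes due: 22 calendar days after Oct 13, 2024 is Nov 4, 2024.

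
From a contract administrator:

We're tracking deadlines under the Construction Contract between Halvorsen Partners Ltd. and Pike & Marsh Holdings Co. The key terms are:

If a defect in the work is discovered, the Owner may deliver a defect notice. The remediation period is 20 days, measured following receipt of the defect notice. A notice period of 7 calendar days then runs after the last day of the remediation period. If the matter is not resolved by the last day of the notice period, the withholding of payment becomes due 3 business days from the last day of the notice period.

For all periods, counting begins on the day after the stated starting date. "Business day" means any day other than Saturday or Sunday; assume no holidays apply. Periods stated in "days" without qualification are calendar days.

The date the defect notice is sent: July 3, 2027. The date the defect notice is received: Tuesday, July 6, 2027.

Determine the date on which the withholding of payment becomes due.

Adding 20 calendar days to July 6, 2027 gives July 26, 2027, which is the last day of the remediation period.
Adding 7 calendar days to July 26, 2027 gives August 2, 2027, which is the last day of the notice period.
The date on which the withholding of payment becomes due: counting 3 business days from Monday, August 2, 2027 (Aug 3, Aug 4, Aug 5, skipping weekends) reaches Thursday, August 5, 2027.

August 5, 2027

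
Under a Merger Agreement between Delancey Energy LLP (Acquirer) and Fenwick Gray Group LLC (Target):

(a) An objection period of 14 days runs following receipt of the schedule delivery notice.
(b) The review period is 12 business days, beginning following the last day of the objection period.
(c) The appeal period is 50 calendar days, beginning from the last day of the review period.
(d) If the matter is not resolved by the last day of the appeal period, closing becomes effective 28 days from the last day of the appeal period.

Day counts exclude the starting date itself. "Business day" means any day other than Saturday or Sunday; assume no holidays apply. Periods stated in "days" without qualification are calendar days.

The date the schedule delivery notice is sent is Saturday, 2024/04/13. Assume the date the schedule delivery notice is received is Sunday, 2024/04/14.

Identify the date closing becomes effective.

2024/07/31

Adding 14 calendar days to 2024/04/14 gives 2024/04/28, which is the last day of the objection period.
From Sunday, 2024/04/28, 12 business days (Apr 29, Apr 30, May 1, May 2, …, May 10, May 13, May 14, skipping weekends) brings us to Tuesday, 2024/05/14, which is the last day of the review period.
The last day of the appeal period: 50 calendar days after 2024/05/14 is 2024/07/03.
The date closing becomes effective: 28 calendar days after 2024/07/03 is 2024/07/31.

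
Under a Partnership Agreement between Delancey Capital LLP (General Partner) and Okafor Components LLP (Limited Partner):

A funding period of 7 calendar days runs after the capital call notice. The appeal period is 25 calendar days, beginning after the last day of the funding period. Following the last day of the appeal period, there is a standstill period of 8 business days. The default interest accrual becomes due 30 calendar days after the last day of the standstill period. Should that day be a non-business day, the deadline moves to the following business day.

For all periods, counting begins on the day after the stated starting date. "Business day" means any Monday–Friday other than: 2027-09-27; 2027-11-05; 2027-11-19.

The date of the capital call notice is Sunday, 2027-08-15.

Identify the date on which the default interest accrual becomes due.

2027-10-29

The last day of the funding period: 2027-08-15 + 7 days = 2027-08-22.
The last day of the appeal period: 2027-08-22 + 25 days = 2027-09-16.
The last day of the standstill period: counting 8 business days from Thursday, 2027-09-16 (Sep 17, Sep 20, Sep 21, Sep 22, Sep 23, Sep 24, Sep 28, Sep 29, skipping weekends and the listed holiday on Sep 27) reaches Wednesday, 2027-09-29.
The date on which the default interest accrual becomes due: 2027-09-29 + 30 days = 2027-10-29. 2027-10-29 is a Friday and is not a listed holiday, so no roll-forward applies.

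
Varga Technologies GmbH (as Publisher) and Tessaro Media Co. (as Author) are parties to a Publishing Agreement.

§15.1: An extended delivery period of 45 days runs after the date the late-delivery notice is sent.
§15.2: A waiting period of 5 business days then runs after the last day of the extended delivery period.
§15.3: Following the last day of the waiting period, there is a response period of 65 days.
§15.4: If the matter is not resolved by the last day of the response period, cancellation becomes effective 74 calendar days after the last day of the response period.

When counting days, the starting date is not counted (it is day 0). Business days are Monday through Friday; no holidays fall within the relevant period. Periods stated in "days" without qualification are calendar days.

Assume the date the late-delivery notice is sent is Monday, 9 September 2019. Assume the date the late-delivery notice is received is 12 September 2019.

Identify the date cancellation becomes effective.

The last day of the extended delivery period: 9 September 2019 + 45 days = 24 October 2019.
The last day of the waiting period: 5 business days after Thursday, 24 October 2019, skipping weekends — Oct 25, Oct 28, Oct 29, Oct 30, Oct 31 — lands on Thursday, 31 October 2019.
The last day of the response period: 65 calendar days after 31 October 2019 is 4 January 2020.
The date cancellation becomes effective: 74 calendar days after 4 January 2020 is 18 March 2020.

18 March 2020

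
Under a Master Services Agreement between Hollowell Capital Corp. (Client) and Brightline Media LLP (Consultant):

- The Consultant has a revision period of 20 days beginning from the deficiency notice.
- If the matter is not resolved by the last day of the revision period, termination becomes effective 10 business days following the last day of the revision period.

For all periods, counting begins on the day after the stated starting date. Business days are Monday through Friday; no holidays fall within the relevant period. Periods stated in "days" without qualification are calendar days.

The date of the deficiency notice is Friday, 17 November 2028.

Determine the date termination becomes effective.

Adding 20 calendar days to 17 November 2028 gives 7 December 2028, which is the last day of the revision period.
The date termination becomes effective: counting 10 business days from Thursday, 7 December 2028 (Dec 8, Dec 11, Dec 12, Dec 13, Dec 14, Dec 15, Dec 18, Dec 19, Dec 20, Dec 21, skipping weekends) reaches Thursday, 21 December 2028.

21 December 2028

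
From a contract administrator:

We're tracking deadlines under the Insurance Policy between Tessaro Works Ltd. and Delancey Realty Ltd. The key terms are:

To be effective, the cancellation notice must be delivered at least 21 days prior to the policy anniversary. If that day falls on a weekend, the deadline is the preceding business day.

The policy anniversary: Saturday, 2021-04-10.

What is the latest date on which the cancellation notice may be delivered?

2021-03-19

2021-04-10 minus 21 days is 2021-03-20. That is a Saturday, so the deadline moves back to Friday, 2021-03-19.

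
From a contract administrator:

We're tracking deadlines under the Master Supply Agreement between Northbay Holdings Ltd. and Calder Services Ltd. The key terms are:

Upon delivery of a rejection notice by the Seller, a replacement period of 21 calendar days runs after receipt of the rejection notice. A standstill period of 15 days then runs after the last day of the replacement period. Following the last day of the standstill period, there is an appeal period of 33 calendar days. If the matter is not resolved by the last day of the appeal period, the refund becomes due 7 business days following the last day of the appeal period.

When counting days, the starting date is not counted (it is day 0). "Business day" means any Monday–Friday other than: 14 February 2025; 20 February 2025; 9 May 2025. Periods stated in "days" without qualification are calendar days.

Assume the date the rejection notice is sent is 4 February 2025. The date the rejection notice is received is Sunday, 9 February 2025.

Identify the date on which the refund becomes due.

The last day of the replacement period: 21 calendar days after 9 February 2025 is 2 March 2025.
The last day of the standstill period: 15 calendar days after 2 March 2025 is 17 March 2025.
The last day of the appeal period: 17 March 2025 + 33 days = 19 April 2025.
The date on which the refund becomes due: 7 business days after Saturday, 19 April 2025, skipping weekends — Apr 21, Apr 22, Apr 23, Apr 24, Apr 25, Apr 28, Apr 29 — lands on Tuesday, 29 April 2025.

29 April 2025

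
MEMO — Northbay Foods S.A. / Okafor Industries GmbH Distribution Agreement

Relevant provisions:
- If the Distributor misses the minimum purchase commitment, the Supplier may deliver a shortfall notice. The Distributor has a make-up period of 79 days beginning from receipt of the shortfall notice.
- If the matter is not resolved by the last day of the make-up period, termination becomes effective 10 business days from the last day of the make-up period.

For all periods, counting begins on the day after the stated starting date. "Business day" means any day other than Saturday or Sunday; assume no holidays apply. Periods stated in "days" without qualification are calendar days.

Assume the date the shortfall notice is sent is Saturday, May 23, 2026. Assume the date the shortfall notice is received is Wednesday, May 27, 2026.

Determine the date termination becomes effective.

August 28, 2026

Adding 79 calendar days to May 27, 2026 gives August 14, 2026, which is the last day of the make-up period.
The date termination becomes effective: counting 10 business days from Friday, August 14, 2026 (Aug 17, Aug 18, Aug 19, Aug 20, Aug 21, Aug 24, Aug 25, Aug 26, Aug 27, Aug 28, skipping weekends) reaches Friday, August 28, 2026.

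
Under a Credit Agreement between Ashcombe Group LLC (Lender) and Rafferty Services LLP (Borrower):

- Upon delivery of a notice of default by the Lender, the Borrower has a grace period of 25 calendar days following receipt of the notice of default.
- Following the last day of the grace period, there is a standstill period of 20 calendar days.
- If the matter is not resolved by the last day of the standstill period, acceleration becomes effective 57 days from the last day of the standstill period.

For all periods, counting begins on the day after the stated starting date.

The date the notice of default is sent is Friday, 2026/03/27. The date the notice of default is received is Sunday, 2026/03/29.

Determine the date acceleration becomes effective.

2026/07/09

Adding 25 calendar days to 2026/03/29 gives 2026/04/23, which is the last day of the grace period.
Adding 20 calendar days to 2026/04/23 gives 2026/05/13, which is the last day of the standstill period.
The date acceleration becomes effective: 2026/05/13 + 57 days = 2026/07/09.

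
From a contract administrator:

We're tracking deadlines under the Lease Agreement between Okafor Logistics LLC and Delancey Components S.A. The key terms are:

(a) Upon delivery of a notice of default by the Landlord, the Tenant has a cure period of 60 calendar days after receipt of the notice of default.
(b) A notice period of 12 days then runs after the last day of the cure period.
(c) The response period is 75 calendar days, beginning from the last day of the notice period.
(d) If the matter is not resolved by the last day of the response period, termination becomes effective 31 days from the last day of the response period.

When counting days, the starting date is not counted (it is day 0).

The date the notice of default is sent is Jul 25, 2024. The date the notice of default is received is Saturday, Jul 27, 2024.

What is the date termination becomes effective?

Jan 21, 2025

The last day of the cure period: Jul 27, 2024 + 60 days = Sep 25, 2024.
The last day of the notice period: 12 calendar days after Sep 25, 2024 is Oct 7, 2024.
The last day of the response period: 75 calendar days after Oct 7, 2024 is Dec 21, 2024.
The date termination becomes effective: Dec 21, 2024 + 31 days = Jan 21, 2025.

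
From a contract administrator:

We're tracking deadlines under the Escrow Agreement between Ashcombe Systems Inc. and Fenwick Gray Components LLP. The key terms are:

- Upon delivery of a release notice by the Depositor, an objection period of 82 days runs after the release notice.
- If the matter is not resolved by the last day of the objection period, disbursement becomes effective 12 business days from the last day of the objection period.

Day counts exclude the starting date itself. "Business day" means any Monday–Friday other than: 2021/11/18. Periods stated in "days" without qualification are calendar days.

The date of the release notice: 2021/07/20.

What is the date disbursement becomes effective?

The last day of the objection period: 2021/07/20 + 82 days = 2021/10/10.
The date disbursement becomes effective: counting 12 business days from Sunday, 2021/10/10 (Oct 11, Oct 12, Oct 13, Oct 14, …, Oct 22, Oct 25, Oct 26, skipping weekends) reaches Tuesday, 2021/10/26.

2021/10/26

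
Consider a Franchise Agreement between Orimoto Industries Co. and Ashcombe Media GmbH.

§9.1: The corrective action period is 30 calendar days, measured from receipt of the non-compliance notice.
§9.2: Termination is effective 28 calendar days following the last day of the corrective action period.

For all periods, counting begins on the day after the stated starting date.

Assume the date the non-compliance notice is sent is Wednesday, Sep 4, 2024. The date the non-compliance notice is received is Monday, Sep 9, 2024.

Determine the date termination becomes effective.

Nov 6, 2024

The last day of the corrective action period: Sep 9, 2024 + 30 days = Oct 9, 2024.
The date termination becomes effective: 28 calendar days after Oct 9, 2024 is Nov 6, 2024.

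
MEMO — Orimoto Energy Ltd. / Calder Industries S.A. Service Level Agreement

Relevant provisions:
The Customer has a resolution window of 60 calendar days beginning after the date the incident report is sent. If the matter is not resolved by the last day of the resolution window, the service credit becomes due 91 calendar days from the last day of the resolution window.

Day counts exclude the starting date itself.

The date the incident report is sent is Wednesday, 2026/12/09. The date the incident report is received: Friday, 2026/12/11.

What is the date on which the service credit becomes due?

2027/05/09

Adding 60 calendar days to 2026/12/09 gives 2027/02/07, which is the last day of the resolution window.
Adding 91 calendar days to 2027/02/07 gives 2027/05/09, which is the date on which the service credit becomes due.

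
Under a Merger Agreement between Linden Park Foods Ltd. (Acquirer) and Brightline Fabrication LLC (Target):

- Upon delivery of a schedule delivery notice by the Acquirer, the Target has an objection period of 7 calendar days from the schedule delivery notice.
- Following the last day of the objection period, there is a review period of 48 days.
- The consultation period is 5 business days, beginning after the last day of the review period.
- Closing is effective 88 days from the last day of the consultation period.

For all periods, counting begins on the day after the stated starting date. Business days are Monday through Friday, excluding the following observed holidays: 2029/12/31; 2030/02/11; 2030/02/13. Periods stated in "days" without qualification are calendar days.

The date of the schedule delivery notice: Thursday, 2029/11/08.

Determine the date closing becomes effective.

The last day of the objection period: 2029/11/08 + 7 days = 2029/11/15.
The last day of the review period: 48 calendar days after 2029/11/15 is 2030/01/02.
From Wednesday, 2030/01/02, 5 business days (Jan 3, Jan 4, Jan 7, Jan 8, Jan 9, skipping weekends) brings us to Wednesday, 2030/01/09, which is the last day of the consultation period.
Adding 88 calendar days to 2030/01/09 gives 2030/04/07, which is the date closing becomes effective.

2030/04/07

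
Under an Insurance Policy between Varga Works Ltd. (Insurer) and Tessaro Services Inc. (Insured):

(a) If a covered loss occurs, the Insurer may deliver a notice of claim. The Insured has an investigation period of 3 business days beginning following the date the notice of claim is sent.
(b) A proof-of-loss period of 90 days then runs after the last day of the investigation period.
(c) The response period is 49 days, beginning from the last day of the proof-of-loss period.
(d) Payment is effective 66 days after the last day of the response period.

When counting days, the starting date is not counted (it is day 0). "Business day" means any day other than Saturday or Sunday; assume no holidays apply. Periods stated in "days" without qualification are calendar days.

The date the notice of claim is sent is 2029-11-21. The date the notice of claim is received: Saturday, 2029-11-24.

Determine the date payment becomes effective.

2030-06-19

The last day of the investigation period: counting 3 business days from Wednesday, 2029-11-21 (Nov 22, Nov 23, Nov 26, skipping weekends) reaches Monday, 2029-11-26.
Adding 90 calendar days to 2029-11-26 gives 2030-02-24, which is the last day of the proof-of-loss period.
Adding 49 calendar days to 2030-02-24 gives 2030-04-14, which is the last day of the response period.
The date payment becomes effective: 2030-04-14 + 66 days = 2030-06-19.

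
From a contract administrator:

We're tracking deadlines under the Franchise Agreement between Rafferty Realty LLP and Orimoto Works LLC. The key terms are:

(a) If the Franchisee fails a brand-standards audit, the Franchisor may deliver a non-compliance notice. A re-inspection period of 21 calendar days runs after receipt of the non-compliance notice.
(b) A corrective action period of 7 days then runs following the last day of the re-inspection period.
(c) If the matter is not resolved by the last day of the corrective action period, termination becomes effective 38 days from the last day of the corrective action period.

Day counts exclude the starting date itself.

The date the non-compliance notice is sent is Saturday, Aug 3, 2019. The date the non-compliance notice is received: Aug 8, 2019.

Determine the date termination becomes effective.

Oct 13, 2019

The last day of the re-inspection period: 21 calendar days after Aug 8, 2019 is Aug 29, 2019.
Adding 7 calendar days to Aug 29, 2019 gives Sep 5, 2019, which is the last day of the corrective action period.
The date termination becomes effective: Sep 5, 2019 + 38 days = Oct 13, 2019.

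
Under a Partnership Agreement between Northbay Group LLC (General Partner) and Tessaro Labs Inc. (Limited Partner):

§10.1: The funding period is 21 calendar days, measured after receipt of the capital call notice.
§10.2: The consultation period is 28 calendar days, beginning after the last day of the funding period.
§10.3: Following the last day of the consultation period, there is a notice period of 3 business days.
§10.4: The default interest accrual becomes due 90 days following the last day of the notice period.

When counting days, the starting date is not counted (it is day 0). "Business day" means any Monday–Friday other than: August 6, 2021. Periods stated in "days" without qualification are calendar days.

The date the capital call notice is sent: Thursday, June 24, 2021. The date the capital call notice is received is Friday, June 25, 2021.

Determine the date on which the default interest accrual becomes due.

Adding 21 calendar days to June 25, 2021 gives July 16, 2021, which is the last day of the funding period.
Adding 28 calendar days to July 16, 2021 gives August 13, 2021, which is the last day of the consultation period.
The last day of the notice period: counting 3 business days from Friday, August 13, 2021 (Aug 16, Aug 17, Aug 18, skipping weekends) reaches Wednesday, August 18, 2021.
Adding 90 calendar days to August 18, 2021 gives November 16, 2021, which is the date on which the default interest accrual becomes due.

November 16, 2021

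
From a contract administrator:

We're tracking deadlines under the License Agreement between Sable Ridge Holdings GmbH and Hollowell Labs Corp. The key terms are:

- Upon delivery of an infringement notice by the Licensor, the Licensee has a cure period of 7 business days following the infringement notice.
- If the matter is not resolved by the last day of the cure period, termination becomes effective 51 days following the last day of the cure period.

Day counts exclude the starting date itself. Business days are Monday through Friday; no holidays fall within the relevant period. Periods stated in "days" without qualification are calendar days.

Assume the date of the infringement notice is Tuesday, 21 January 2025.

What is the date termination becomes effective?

The last day of the cure period: 7 business days after Tuesday, 21 January 2025, skipping weekends — Jan 22, Jan 23, Jan 24, Jan 27, Jan 28, Jan 29, Jan 30 — lands on Thursday, 30 January 2025.
The date termination becomes effective: 51 calendar days after 30 January 2025 is 22 March 2025.

22 March 2025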